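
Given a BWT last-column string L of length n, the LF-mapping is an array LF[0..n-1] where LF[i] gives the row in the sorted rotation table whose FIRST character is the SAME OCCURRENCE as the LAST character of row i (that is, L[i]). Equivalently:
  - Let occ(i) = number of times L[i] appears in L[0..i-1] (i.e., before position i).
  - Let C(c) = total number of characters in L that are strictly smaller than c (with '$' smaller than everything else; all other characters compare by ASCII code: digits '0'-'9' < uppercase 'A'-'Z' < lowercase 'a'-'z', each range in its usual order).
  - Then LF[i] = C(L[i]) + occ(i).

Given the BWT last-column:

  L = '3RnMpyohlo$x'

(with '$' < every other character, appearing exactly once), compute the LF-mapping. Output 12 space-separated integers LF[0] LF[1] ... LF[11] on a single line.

Answer: 1 3 6 2 9 11 7 4 5 8 0 10

Derivation:
Char counts: '$':1, '3':1, 'M':1, 'R':1, 'h':1, 'l':1, 'n':1, 'o':2, 'p':1, 'x':1, 'y':1
C (first-col start): C('$')=0, C('3')=1, C('M')=2, C('R')=3, C('h')=4, C('l')=5, C('n')=6, C('o')=7, C('p')=9, C('x')=10, C('y')=11
L[0]='3': occ=0, LF[0]=C('3')+0=1+0=1
L[1]='R': occ=0, LF[1]=C('R')+0=3+0=3
L[2]='n': occ=0, LF[2]=C('n')+0=6+0=6
L[3]='M': occ=0, LF[3]=C('M')+0=2+0=2
L[4]='p': occ=0, LF[4]=C('p')+0=9+0=9
L[5]='y': occ=0, LF[5]=C('y')+0=11+0=11
L[6]='o': occ=0, LF[6]=C('o')+0=7+0=7
L[7]='h': occ=0, LF[7]=C('h')+0=4+0=4
L[8]='l': occ=0, LF[8]=C('l')+0=5+0=5
L[9]='o': occ=1, LF[9]=C('o')+1=7+1=8
L[10]='$': occ=0, LF[10]=C('$')+0=0+0=0
L[11]='x': occ=0, LF[11]=C('x')+0=10+0=10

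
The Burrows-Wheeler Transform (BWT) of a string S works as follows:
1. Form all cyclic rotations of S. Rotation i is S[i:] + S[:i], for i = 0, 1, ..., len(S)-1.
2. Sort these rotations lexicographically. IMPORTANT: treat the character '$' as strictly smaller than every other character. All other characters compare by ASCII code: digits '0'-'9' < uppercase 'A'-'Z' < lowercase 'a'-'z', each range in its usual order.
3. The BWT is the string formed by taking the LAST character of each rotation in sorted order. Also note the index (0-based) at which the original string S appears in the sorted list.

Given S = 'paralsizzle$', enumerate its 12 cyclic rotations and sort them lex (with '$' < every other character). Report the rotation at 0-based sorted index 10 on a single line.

Answer: zle$paralsiz

Derivation:
All 12 rotations (rotation i = S[i:]+S[:i]):
  rot[0] = paralsizzle$
  rot[1] = aralsizzle$p
  rot[2] = ralsizzle$pa
  rot[3] = alsizzle$par
  rot[4] = lsizzle$para
  rot[5] = sizzle$paral
  rot[6] = izzle$parals
  rot[7] = zzle$paralsi
  rot[8] = zle$paralsiz
  rot[9] = le$paralsizz
  rot[10] = e$paralsizzl
  rot[11] = $paralsizzle
Sorted (with $ < everything):
  sorted[0] = $paralsizzle
  sorted[1] = alsizzle$par
  sorted[2] = aralsizzle$p
  sorted[3] = e$paralsizzl
  sorted[4] = izzle$parals
  sorted[5] = le$paralsizz
  sorted[6] = lsizzle$para
  sorted[7] = paralsizzle$
  sorted[8] = ralsizzle$pa
  sorted[9] = sizzle$paral
  sorted[10] = zle$paralsiz
  sorted[11] = zzle$paralsi
sorted[10] = zle$paralsiz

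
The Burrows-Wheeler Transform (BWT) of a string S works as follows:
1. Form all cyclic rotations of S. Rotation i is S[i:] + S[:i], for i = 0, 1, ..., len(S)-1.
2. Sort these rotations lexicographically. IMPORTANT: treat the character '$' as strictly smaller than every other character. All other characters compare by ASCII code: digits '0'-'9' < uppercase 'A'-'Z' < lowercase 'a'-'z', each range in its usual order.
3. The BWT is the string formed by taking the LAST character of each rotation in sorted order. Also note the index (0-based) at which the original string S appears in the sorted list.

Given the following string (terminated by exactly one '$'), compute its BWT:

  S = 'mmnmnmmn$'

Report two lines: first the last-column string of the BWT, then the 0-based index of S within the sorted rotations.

All 9 rotations (rotation i = S[i:]+S[:i]):
  rot[0] = mmnmnmmn$
  rot[1] = mnmnmmn$m
  rot[2] = nmnmmn$mm
  rot[3] = mnmmn$mmn
  rot[4] = nmmn$mmnm
  rot[5] = mmn$mmnmn
  rot[6] = mn$mmnmnm
  rot[7] = n$mmnmnmm
  rot[8] = $mmnmnmmn
Sorted (with $ < everything):
  sorted[0] = $mmnmnmmn  (last char: 'n')
  sorted[1] = mmn$mmnmn  (last char: 'n')
  sorted[2] = mmnmnmmn$  (last char: '$')
  sorted[3] = mn$mmnmnm  (last char: 'm')
  sorted[4] = mnmmn$mmn  (last char: 'n')
  sorted[5] = mnmnmmn$m  (last char: 'm')
  sorted[6] = n$mmnmnmm  (last char: 'm')
  sorted[7] = nmmn$mmnm  (last char: 'm')
  sorted[8] = nmnmmn$mm  (last char: 'm')
Last column: nn$mnmmmm
Original string S is at sorted index 2

Answer: nn$mnmmmm
2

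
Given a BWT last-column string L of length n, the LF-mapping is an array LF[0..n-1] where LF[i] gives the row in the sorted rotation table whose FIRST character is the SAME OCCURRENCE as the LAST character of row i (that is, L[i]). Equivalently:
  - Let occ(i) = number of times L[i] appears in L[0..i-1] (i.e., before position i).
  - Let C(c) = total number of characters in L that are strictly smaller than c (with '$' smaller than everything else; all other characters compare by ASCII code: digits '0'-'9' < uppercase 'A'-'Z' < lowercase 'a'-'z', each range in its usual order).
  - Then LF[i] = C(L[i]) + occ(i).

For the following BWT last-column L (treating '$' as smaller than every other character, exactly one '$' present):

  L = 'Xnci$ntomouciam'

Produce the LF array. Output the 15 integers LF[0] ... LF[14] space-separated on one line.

Answer: 1 9 3 5 0 10 13 11 7 12 14 4 6 2 8

Derivation:
Char counts: '$':1, 'X':1, 'a':1, 'c':2, 'i':2, 'm':2, 'n':2, 'o':2, 't':1, 'u':1
C (first-col start): C('$')=0, C('X')=1, C('a')=2, C('c')=3, C('i')=5, C('m')=7, C('n')=9, C('o')=11, C('t')=13, C('u')=14
L[0]='X': occ=0, LF[0]=C('X')+0=1+0=1
L[1]='n': occ=0, LF[1]=C('n')+0=9+0=9
L[2]='c': occ=0, LF[2]=C('c')+0=3+0=3
L[3]='i': occ=0, LF[3]=C('i')+0=5+0=5
L[4]='$': occ=0, LF[4]=C('$')+0=0+0=0
L[5]='n': occ=1, LF[5]=C('n')+1=9+1=10
L[6]='t': occ=0, LF[6]=C('t')+0=13+0=13
L[7]='o': occ=0, LF[7]=C('o')+0=11+0=11
L[8]='m': occ=0, LF[8]=C('m')+0=7+0=7
L[9]='o': occ=1, LF[9]=C('o')+1=11+1=12
L[10]='u': occ=0, LF[10]=C('u')+0=14+0=14
L[11]='c': occ=1, LF[11]=C('c')+1=3+1=4
L[12]='i': occ=1, LF[12]=C('i')+1=5+1=6
L[13]='a': occ=0, LF[13]=C('a')+0=2+0=2
L[14]='m': occ=1, LF[14]=C('m')+1=7+1=8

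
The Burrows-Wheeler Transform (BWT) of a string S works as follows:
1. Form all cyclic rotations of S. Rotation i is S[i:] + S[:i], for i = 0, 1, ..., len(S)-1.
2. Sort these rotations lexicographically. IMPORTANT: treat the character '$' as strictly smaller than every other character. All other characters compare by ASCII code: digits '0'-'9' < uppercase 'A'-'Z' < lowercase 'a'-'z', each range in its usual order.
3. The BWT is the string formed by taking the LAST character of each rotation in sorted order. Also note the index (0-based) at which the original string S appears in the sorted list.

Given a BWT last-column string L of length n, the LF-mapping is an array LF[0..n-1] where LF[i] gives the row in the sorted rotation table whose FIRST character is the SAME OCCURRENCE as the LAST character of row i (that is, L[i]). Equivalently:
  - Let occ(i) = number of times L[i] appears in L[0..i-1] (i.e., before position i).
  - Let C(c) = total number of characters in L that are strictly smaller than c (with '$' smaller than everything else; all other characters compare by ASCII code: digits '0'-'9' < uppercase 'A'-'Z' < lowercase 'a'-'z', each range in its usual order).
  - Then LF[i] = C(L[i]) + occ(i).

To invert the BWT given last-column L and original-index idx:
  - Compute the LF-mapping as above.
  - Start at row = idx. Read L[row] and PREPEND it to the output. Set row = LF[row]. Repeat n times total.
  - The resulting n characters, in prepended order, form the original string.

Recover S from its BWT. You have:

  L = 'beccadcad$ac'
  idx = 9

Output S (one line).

Answer: dcaccadceab$

Derivation:
LF mapping: 4 11 5 6 1 9 7 2 10 0 3 8
Walk LF starting at row 9, prepending L[row]:
  step 1: row=9, L[9]='$', prepend. Next row=LF[9]=0
  step 2: row=0, L[0]='b', prepend. Next row=LF[0]=4
  step 3: row=4, L[4]='a', prepend. Next row=LF[4]=1
  step 4: row=1, L[1]='e', prepend. Next row=LF[1]=11
  step 5: row=11, L[11]='c', prepend. Next row=LF[11]=8
  step 6: row=8, L[8]='d', prepend. Next row=LF[8]=10
  step 7: row=10, L[10]='a', prepend. Next row=LF[10]=3
  step 8: row=3, L[3]='c', prepend. Next row=LF[3]=6
  step 9: row=6, L[6]='c', prepend. Next row=LF[6]=7
  step 10: row=7, L[7]='a', prepend. Next row=LF[7]=2
  step 11: row=2, L[2]='c', prepend. Next row=LF[2]=5
  step 12: row=5, L[5]='d', prepend. Next row=LF[5]=9
Reversed output: dcaccadceab$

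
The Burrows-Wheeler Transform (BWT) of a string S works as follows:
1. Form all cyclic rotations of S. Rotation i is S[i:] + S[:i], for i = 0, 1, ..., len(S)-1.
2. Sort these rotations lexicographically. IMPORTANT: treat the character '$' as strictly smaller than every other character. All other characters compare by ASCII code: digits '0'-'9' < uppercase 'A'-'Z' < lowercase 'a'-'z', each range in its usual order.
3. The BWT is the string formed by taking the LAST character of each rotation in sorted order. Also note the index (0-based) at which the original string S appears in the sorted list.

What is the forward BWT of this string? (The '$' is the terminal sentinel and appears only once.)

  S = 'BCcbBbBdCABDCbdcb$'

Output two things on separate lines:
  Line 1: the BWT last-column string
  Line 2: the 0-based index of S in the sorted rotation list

Answer: bC$AbbdDBBccBCdCBb
2

Derivation:
All 18 rotations (rotation i = S[i:]+S[:i]):
  rot[0] = BCcbBbBdCABDCbdcb$
  rot[1] = CcbBbBdCABDCbdcb$B
  rot[2] = cbBbBdCABDCbdcb$BC
  rot[3] = bBbBdCABDCbdcb$BCc
  rot[4] = BbBdCABDCbdcb$BCcb
  rot[5] = bBdCABDCbdcb$BCcbB
  rot[6] = BdCABDCbdcb$BCcbBb
  rot[7] = dCABDCbdcb$BCcbBbB
  rot[8] = CABDCbdcb$BCcbBbBd
  rot[9] = ABDCbdcb$BCcbBbBdC
  rot[10] = BDCbdcb$BCcbBbBdCA
  rot[11] = DCbdcb$BCcbBbBdCAB
  rot[12] = Cbdcb$BCcbBbBdCABD
  rot[13] = bdcb$BCcbBbBdCABDC
  rot[14] = dcb$BCcbBbBdCABDCb
  rot[15] = cb$BCcbBbBdCABDCbd
  rot[16] = b$BCcbBbBdCABDCbdc
  rot[17] = $BCcbBbBdCABDCbdcb
Sorted (with $ < everything):
  sorted[0] = $BCcbBbBdCABDCbdcb  (last char: 'b')
  sorted[1] = ABDCbdcb$BCcbBbBdC  (last char: 'C')
  sorted[2] = BCcbBbBdCABDCbdcb$  (last char: '$')
  sorted[3] = BDCbdcb$BCcbBbBdCA  (last char: 'A')
  sorted[4] = BbBdCABDCbdcb$BCcb  (last char: 'b')
  sorted[5] = BdCABDCbdcb$BCcbBb  (last char: 'b')
  sorted[6] = CABDCbdcb$BCcbBbBd  (last char: 'd')
  sorted[7] = Cbdcb$BCcbBbBdCABD  (last char: 'D')
  sorted[8] = CcbBbBdCABDCbdcb$B  (last char: 'B')
  sorted[9] = DCbdcb$BCcbBbBdCAB  (last char: 'B')
  sorted[10] = b$BCcbBbBdCABDCbdc  (last char: 'c')
  sorted[11] = bBbBdCABDCbdcb$BCc  (last char: 'c')
  sorted[12] = bBdCABDCbdcb$BCcbB  (last char: 'B')
  sorted[13] = bdcb$BCcbBbBdCABDC  (last char: 'C')
  sorted[14] = cb$BCcbBbBdCABDCbd  (last char: 'd')
  sorted[15] = cbBbBdCABDCbdcb$BC  (last char: 'C')
  sorted[16] = dCABDCbdcb$BCcbBbB  (last char: 'B')
  sorted[17] = dcb$BCcbBbBdCABDCb  (last char: 'b')
Last column: bC$AbbdDBBccBCdCBb
Original string S is at sorted index 2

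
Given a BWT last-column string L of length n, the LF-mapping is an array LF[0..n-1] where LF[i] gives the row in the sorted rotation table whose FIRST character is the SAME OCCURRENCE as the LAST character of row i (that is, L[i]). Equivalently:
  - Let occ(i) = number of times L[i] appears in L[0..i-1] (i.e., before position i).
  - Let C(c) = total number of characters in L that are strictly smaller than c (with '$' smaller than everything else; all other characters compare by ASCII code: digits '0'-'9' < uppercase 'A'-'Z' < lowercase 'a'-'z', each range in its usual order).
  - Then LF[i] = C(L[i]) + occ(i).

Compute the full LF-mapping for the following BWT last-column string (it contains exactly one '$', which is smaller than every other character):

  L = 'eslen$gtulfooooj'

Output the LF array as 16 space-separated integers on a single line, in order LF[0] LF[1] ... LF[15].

Char counts: '$':1, 'e':2, 'f':1, 'g':1, 'j':1, 'l':2, 'n':1, 'o':4, 's':1, 't':1, 'u':1
C (first-col start): C('$')=0, C('e')=1, C('f')=3, C('g')=4, C('j')=5, C('l')=6, C('n')=8, C('o')=9, C('s')=13, C('t')=14, C('u')=15
L[0]='e': occ=0, LF[0]=C('e')+0=1+0=1
L[1]='s': occ=0, LF[1]=C('s')+0=13+0=13
L[2]='l': occ=0, LF[2]=C('l')+0=6+0=6
L[3]='e': occ=1, LF[3]=C('e')+1=1+1=2
L[4]='n': occ=0, LF[4]=C('n')+0=8+0=8
L[5]='$': occ=0, LF[5]=C('$')+0=0+0=0
L[6]='g': occ=0, LF[6]=C('g')+0=4+0=4
L[7]='t': occ=0, LF[7]=C('t')+0=14+0=14
L[8]='u': occ=0, LF[8]=C('u')+0=15+0=15
L[9]='l': occ=1, LF[9]=C('l')+1=6+1=7
L[10]='f': occ=0, LF[10]=C('f')+0=3+0=3
L[11]='o': occ=0, LF[11]=C('o')+0=9+0=9
L[12]='o': occ=1, LF[12]=C('o')+1=9+1=10
L[13]='o': occ=2, LF[13]=C('o')+2=9+2=11
L[14]='o': occ=3, LF[14]=C('o')+3=9+3=12
L[15]='j': occ=0, LF[15]=C('j')+0=5+0=5

Answer: 1 13 6 2 8 0 4 14 15 7 3 9 10 11 12 5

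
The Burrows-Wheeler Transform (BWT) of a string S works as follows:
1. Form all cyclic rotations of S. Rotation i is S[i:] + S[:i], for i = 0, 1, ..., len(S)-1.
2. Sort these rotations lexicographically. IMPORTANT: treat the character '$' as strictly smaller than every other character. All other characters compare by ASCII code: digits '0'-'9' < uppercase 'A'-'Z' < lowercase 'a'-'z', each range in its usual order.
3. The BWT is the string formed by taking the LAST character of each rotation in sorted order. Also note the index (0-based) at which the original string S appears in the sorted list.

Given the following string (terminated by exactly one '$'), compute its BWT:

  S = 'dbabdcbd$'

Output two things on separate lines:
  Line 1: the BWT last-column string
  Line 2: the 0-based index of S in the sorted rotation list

Answer: dbdcadb$b
7

Derivation:
All 9 rotations (rotation i = S[i:]+S[:i]):
  rot[0] = dbabdcbd$
  rot[1] = babdcbd$d
  rot[2] = abdcbd$db
  rot[3] = bdcbd$dba
  rot[4] = dcbd$dbab
  rot[5] = cbd$dbabd
  rot[6] = bd$dbabdc
  rot[7] = d$dbabdcb
  rot[8] = $dbabdcbd
Sorted (with $ < everything):
  sorted[0] = $dbabdcbd  (last char: 'd')
  sorted[1] = abdcbd$db  (last char: 'b')
  sorted[2] = babdcbd$d  (last char: 'd')
  sorted[3] = bd$dbabdc  (last char: 'c')
  sorted[4] = bdcbd$dba  (last char: 'a')
  sorted[5] = cbd$dbabd  (last char: 'd')
  sorted[6] = d$dbabdcb  (last char: 'b')
  sorted[7] = dbabdcbd$  (last char: '$')
  sorted[8] = dcbd$dbab  (last char: 'b')
Last column: dbdcadb$b
Original string S is at sorted index 7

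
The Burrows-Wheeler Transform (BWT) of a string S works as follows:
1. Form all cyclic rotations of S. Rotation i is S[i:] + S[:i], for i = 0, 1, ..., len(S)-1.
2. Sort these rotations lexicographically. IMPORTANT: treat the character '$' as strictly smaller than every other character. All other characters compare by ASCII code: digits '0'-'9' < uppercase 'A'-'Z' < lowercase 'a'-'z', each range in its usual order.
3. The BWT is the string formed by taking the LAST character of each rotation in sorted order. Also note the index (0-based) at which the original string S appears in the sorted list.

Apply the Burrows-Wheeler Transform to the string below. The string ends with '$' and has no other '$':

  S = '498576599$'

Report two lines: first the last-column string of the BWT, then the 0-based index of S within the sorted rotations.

All 10 rotations (rotation i = S[i:]+S[:i]):
  rot[0] = 498576599$
  rot[1] = 98576599$4
  rot[2] = 8576599$49
  rot[3] = 576599$498
  rot[4] = 76599$4985
  rot[5] = 6599$49857
  rot[6] = 599$498576
  rot[7] = 99$4985765
  rot[8] = 9$49857659
  rot[9] = $498576599
Sorted (with $ < everything):
  sorted[0] = $498576599  (last char: '9')
  sorted[1] = 498576599$  (last char: '$')
  sorted[2] = 576599$498  (last char: '8')
  sorted[3] = 599$498576  (last char: '6')
  sorted[4] = 6599$49857  (last char: '7')
  sorted[5] = 76599$4985  (last char: '5')
  sorted[6] = 8576599$49  (last char: '9')
  sorted[7] = 9$49857659  (last char: '9')
  sorted[8] = 98576599$4  (last char: '4')
  sorted[9] = 99$4985765  (last char: '5')
Last column: 9$86759945
Original string S is at sorted index 1

Answer: 9$86759945
1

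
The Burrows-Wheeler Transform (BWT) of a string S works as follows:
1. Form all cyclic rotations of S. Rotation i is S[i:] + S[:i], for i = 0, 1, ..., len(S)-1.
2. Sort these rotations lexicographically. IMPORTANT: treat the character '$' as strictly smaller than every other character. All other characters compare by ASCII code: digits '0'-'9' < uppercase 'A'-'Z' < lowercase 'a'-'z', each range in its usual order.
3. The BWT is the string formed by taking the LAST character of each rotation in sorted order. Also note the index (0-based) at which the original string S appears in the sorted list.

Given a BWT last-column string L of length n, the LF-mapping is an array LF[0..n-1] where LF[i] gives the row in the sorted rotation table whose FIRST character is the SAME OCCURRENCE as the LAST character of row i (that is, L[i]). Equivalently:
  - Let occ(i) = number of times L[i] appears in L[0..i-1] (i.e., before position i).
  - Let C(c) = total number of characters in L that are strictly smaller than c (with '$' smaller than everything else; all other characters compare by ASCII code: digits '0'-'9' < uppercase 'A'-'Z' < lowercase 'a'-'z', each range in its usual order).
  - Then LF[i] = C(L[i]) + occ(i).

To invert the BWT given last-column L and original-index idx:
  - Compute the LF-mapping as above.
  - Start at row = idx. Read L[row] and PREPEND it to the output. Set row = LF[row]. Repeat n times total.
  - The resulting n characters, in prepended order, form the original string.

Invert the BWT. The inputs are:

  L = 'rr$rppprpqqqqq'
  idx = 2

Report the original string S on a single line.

LF mapping: 10 11 0 12 1 2 3 13 4 5 6 7 8 9
Walk LF starting at row 2, prepending L[row]:
  step 1: row=2, L[2]='$', prepend. Next row=LF[2]=0
  step 2: row=0, L[0]='r', prepend. Next row=LF[0]=10
  step 3: row=10, L[10]='q', prepend. Next row=LF[10]=6
  step 4: row=6, L[6]='p', prepend. Next row=LF[6]=3
  step 5: row=3, L[3]='r', prepend. Next row=LF[3]=12
  step 6: row=12, L[12]='q', prepend. Next row=LF[12]=8
  step 7: row=8, L[8]='p', prepend. Next row=LF[8]=4
  step 8: row=4, L[4]='p', prepend. Next row=LF[4]=1
  step 9: row=1, L[1]='r', prepend. Next row=LF[1]=11
  step 10: row=11, L[11]='q', prepend. Next row=LF[11]=7
  step 11: row=7, L[7]='r', prepend. Next row=LF[7]=13
  step 12: row=13, L[13]='q', prepend. Next row=LF[13]=9
  step 13: row=9, L[9]='q', prepend. Next row=LF[9]=5
  step 14: row=5, L[5]='p', prepend. Next row=LF[5]=2
Reversed output: pqqrqrppqrpqr$

Answer: pqqrqrppqrpqr$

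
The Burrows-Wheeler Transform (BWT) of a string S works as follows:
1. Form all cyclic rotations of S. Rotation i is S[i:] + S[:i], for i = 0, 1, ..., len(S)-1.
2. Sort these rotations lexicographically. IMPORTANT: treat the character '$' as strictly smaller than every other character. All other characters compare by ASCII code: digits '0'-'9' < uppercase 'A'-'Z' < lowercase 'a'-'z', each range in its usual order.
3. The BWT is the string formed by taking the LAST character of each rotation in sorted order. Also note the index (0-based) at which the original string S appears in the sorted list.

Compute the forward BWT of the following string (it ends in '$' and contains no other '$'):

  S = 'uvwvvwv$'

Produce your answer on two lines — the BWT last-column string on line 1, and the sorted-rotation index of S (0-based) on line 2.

All 8 rotations (rotation i = S[i:]+S[:i]):
  rot[0] = uvwvvwv$
  rot[1] = vwvvwv$u
  rot[2] = wvvwv$uv
  rot[3] = vvwv$uvw
  rot[4] = vwv$uvwv
  rot[5] = wv$uvwvv
  rot[6] = v$uvwvvw
  rot[7] = $uvwvvwv
Sorted (with $ < everything):
  sorted[0] = $uvwvvwv  (last char: 'v')
  sorted[1] = uvwvvwv$  (last char: '$')
  sorted[2] = v$uvwvvw  (last char: 'w')
  sorted[3] = vvwv$uvw  (last char: 'w')
  sorted[4] = vwv$uvwv  (last char: 'v')
  sorted[5] = vwvvwv$u  (last char: 'u')
  sorted[6] = wv$uvwvv  (last char: 'v')
  sorted[7] = wvvwv$uv  (last char: 'v')
Last column: v$wwvuvv
Original string S is at sorted index 1

Answer: v$wwvuvv
1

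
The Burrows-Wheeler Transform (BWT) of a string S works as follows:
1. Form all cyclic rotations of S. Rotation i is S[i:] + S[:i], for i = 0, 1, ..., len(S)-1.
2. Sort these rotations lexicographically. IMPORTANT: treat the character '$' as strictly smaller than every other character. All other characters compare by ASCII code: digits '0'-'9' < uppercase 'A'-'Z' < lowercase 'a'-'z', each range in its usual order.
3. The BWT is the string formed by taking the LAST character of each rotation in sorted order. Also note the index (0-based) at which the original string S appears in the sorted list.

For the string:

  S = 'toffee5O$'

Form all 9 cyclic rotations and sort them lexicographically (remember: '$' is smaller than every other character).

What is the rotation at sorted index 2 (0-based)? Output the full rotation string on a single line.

Answer: O$toffee5

Derivation:
All 9 rotations (rotation i = S[i:]+S[:i]):
  rot[0] = toffee5O$
  rot[1] = offee5O$t
  rot[2] = ffee5O$to
  rot[3] = fee5O$tof
  rot[4] = ee5O$toff
  rot[5] = e5O$toffe
  rot[6] = 5O$toffee
  rot[7] = O$toffee5
  rot[8] = $toffee5O
Sorted (with $ < everything):
  sorted[0] = $toffee5O
  sorted[1] = 5O$toffee
  sorted[2] = O$toffee5
  sorted[3] = e5O$toffe
  sorted[4] = ee5O$toff
  sorted[5] = fee5O$tof
  sorted[6] = ffee5O$to
  sorted[7] = offee5O$t
  sorted[8] = toffee5O$
sorted[2] = O$toffee5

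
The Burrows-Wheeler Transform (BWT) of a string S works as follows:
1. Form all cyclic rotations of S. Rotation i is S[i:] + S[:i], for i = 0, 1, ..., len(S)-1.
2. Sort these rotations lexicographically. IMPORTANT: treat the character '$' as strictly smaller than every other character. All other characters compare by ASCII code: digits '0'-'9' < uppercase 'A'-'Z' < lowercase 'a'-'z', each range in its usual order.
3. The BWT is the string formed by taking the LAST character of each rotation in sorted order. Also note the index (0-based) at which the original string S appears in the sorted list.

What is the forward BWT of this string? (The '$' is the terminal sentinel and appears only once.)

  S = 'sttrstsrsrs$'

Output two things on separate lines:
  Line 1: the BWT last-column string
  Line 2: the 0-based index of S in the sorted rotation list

Answer: ssstrrtr$tss
8

Derivation:
All 12 rotations (rotation i = S[i:]+S[:i]):
  rot[0] = sttrstsrsrs$
  rot[1] = ttrstsrsrs$s
  rot[2] = trstsrsrs$st
  rot[3] = rstsrsrs$stt
  rot[4] = stsrsrs$sttr
  rot[5] = tsrsrs$sttrs
  rot[6] = srsrs$sttrst
  rot[7] = rsrs$sttrsts
  rot[8] = srs$sttrstsr
  rot[9] = rs$sttrstsrs
  rot[10] = s$sttrstsrsr
  rot[11] = $sttrstsrsrs
Sorted (with $ < everything):
  sorted[0] = $sttrstsrsrs  (last char: 's')
  sorted[1] = rs$sttrstsrs  (last char: 's')
  sorted[2] = rsrs$sttrsts  (last char: 's')
  sorted[3] = rstsrsrs$stt  (last char: 't')
  sorted[4] = s$sttrstsrsr  (last char: 'r')
  sorted[5] = srs$sttrstsr  (last char: 'r')
  sorted[6] = srsrs$sttrst  (last char: 't')
  sorted[7] = stsrsrs$sttr  (last char: 'r')
  sorted[8] = sttrstsrsrs$  (last char: '$')
  sorted[9] = trstsrsrs$st  (last char: 't')
  sorted[10] = tsrsrs$sttrs  (last char: 's')
  sorted[11] = ttrstsrsrs$s  (last char: 's')
Last column: ssstrrtr$tss
Original string S is at sorted index 8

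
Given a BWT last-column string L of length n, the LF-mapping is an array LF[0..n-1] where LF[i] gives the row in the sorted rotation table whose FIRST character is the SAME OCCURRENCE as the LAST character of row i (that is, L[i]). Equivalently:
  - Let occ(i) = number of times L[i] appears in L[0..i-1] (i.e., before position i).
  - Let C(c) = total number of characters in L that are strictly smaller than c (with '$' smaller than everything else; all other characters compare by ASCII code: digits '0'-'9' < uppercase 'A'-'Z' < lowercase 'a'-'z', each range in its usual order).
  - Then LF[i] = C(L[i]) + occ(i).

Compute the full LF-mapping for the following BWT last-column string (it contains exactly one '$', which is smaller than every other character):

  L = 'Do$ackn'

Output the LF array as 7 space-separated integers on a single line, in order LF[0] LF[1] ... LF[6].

Char counts: '$':1, 'D':1, 'a':1, 'c':1, 'k':1, 'n':1, 'o':1
C (first-col start): C('$')=0, C('D')=1, C('a')=2, C('c')=3, C('k')=4, C('n')=5, C('o')=6
L[0]='D': occ=0, LF[0]=C('D')+0=1+0=1
L[1]='o': occ=0, LF[1]=C('o')+0=6+0=6
L[2]='$': occ=0, LF[2]=C('$')+0=0+0=0
L[3]='a': occ=0, LF[3]=C('a')+0=2+0=2
L[4]='c': occ=0, LF[4]=C('c')+0=3+0=3
L[5]='k': occ=0, LF[5]=C('k')+0=4+0=4
L[6]='n': occ=0, LF[6]=C('n')+0=5+0=5

Answer: 1 6 0 2 3 4 5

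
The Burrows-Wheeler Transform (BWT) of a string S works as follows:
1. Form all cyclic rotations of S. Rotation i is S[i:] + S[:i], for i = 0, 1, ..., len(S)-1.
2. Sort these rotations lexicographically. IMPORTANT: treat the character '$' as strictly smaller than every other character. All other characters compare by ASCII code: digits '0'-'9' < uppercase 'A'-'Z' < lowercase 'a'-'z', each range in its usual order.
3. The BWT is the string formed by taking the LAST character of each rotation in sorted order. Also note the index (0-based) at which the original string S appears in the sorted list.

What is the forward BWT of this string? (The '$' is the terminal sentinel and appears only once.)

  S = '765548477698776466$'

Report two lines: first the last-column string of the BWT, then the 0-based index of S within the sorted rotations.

All 19 rotations (rotation i = S[i:]+S[:i]):
  rot[0] = 765548477698776466$
  rot[1] = 65548477698776466$7
  rot[2] = 5548477698776466$76
  rot[3] = 548477698776466$765
  rot[4] = 48477698776466$7655
  rot[5] = 8477698776466$76554
  rot[6] = 477698776466$765548
  rot[7] = 77698776466$7655484
  rot[8] = 7698776466$76554847
  rot[9] = 698776466$765548477
  rot[10] = 98776466$7655484776
  rot[11] = 8776466$76554847769
  rot[12] = 776466$765548477698
  rot[13] = 76466$7655484776987
  rot[14] = 6466$76554847769877
  rot[15] = 466$765548477698776
  rot[16] = 66$7655484776987764
  rot[17] = 6$76554847769877646
  rot[18] = $765548477698776466
Sorted (with $ < everything):
  sorted[0] = $765548477698776466  (last char: '6')
  sorted[1] = 466$765548477698776  (last char: '6')
  sorted[2] = 477698776466$765548  (last char: '8')
  sorted[3] = 48477698776466$7655  (last char: '5')
  sorted[4] = 548477698776466$765  (last char: '5')
  sorted[5] = 5548477698776466$76  (last char: '6')
  sorted[6] = 6$76554847769877646  (last char: '6')
  sorted[7] = 6466$76554847769877  (last char: '7')
  sorted[8] = 65548477698776466$7  (last char: '7')
  sorted[9] = 66$7655484776987764  (last char: '4')
  sorted[10] = 698776466$765548477  (last char: '7')
  sorted[11] = 76466$7655484776987  (last char: '7')
  sorted[12] = 765548477698776466$  (last char: '$')
  sorted[13] = 7698776466$76554847  (last char: '7')
  sorted[14] = 776466$765548477698  (last char: '8')
  sorted[15] = 77698776466$7655484  (last char: '4')
  sorted[16] = 8477698776466$76554  (last char: '4')
  sorted[17] = 8776466$76554847769  (last char: '9')
  sorted[18] = 98776466$7655484776  (last char: '6')
Last column: 668556677477$784496
Original string S is at sorted index 12

Answer: 668556677477$784496
12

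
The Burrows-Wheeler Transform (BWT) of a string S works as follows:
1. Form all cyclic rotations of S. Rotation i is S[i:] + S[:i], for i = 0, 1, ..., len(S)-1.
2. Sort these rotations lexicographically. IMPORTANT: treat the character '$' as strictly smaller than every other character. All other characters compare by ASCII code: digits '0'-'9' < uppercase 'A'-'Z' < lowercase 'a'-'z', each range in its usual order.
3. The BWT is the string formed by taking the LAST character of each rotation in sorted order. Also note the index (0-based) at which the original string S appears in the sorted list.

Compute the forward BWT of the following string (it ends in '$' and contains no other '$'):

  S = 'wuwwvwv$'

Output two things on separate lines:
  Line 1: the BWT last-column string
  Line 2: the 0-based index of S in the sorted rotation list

Answer: vwww$vwu
4

Derivation:
All 8 rotations (rotation i = S[i:]+S[:i]):
  rot[0] = wuwwvwv$
  rot[1] = uwwvwv$w
  rot[2] = wwvwv$wu
  rot[3] = wvwv$wuw
  rot[4] = vwv$wuww
  rot[5] = wv$wuwwv
  rot[6] = v$wuwwvw
  rot[7] = $wuwwvwv
Sorted (with $ < everything):
  sorted[0] = $wuwwvwv  (last char: 'v')
  sorted[1] = uwwvwv$w  (last char: 'w')
  sorted[2] = v$wuwwvw  (last char: 'w')
  sorted[3] = vwv$wuww  (last char: 'w')
  sorted[4] = wuwwvwv$  (last char: '$')
  sorted[5] = wv$wuwwv  (last char: 'v')
  sorted[6] = wvwv$wuw  (last char: 'w')
  sorted[7] = wwvwv$wu  (last char: 'u')
Last column: vwww$vwu
Original string S is at sorted index 4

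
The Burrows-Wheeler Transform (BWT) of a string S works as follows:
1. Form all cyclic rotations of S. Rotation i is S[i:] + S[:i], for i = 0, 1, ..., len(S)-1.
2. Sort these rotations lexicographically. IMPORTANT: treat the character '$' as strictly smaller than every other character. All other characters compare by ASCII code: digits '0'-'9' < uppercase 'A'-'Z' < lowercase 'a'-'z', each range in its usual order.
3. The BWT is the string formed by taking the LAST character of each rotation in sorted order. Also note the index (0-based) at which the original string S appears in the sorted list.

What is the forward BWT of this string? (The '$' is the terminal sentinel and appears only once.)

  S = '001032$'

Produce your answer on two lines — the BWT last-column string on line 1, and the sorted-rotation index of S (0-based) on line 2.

All 7 rotations (rotation i = S[i:]+S[:i]):
  rot[0] = 001032$
  rot[1] = 01032$0
  rot[2] = 1032$00
  rot[3] = 032$001
  rot[4] = 32$0010
  rot[5] = 2$00103
  rot[6] = $001032
Sorted (with $ < everything):
  sorted[0] = $001032  (last char: '2')
  sorted[1] = 001032$  (last char: '$')
  sorted[2] = 01032$0  (last char: '0')
  sorted[3] = 032$001  (last char: '1')
  sorted[4] = 1032$00  (last char: '0')
  sorted[5] = 2$00103  (last char: '3')
  sorted[6] = 32$0010  (last char: '0')
Last column: 2$01030
Original string S is at sorted index 1

Answer: 2$01030
1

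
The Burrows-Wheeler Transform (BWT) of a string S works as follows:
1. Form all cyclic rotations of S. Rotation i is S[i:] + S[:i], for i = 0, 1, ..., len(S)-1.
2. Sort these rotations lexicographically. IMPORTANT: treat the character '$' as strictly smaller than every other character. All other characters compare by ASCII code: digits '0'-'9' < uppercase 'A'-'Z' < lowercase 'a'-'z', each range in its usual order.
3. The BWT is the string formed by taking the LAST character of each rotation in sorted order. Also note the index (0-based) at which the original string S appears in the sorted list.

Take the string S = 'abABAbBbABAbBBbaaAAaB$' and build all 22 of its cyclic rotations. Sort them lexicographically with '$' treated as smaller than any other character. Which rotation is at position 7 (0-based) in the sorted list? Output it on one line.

All 22 rotations (rotation i = S[i:]+S[:i]):
  rot[0] = abABAbBbABAbBBbaaAAaB$
  rot[1] = bABAbBbABAbBBbaaAAaB$a
  rot[2] = ABAbBbABAbBBbaaAAaB$ab
  rot[3] = BAbBbABAbBBbaaAAaB$abA
  rot[4] = AbBbABAbBBbaaAAaB$abAB
  rot[5] = bBbABAbBBbaaAAaB$abABA
  rot[6] = BbABAbBBbaaAAaB$abABAb
  rot[7] = bABAbBBbaaAAaB$abABAbB
  rot[8] = ABAbBBbaaAAaB$abABAbBb
  rot[9] = BAbBBbaaAAaB$abABAbBbA
  rot[10] = AbBBbaaAAaB$abABAbBbAB
  rot[11] = bBBbaaAAaB$abABAbBbABA
  rot[12] = BBbaaAAaB$abABAbBbABAb
  rot[13] = BbaaAAaB$abABAbBbABAbB
  rot[14] = baaAAaB$abABAbBbABAbBB
  rot[15] = aaAAaB$abABAbBbABAbBBb
  rot[16] = aAAaB$abABAbBbABAbBBba
  rot[17] = AAaB$abABAbBbABAbBBbaa
  rot[18] = AaB$abABAbBbABAbBBbaaA
  rot[19] = aB$abABAbBbABAbBBbaaAA
  rot[20] = B$abABAbBbABAbBBbaaAAa
  rot[21] = $abABAbBbABAbBBbaaAAaB
Sorted (with $ < everything):
  sorted[0] = $abABAbBbABAbBBbaaAAaB
  sorted[1] = AAaB$abABAbBbABAbBBbaa
  sorted[2] = ABAbBBbaaAAaB$abABAbBb
  sorted[3] = ABAbBbABAbBBbaaAAaB$ab
  sorted[4] = AaB$abABAbBbABAbBBbaaA
  sorted[5] = AbBBbaaAAaB$abABAbBbAB
  sorted[6] = AbBbABAbBBbaaAAaB$abAB
  sorted[7] = B$abABAbBbABAbBBbaaAAa
  sorted[8] = BAbBBbaaAAaB$abABAbBbA
  sorted[9] = BAbBbABAbBBbaaAAaB$abA
  sorted[10] = BBbaaAAaB$abABAbBbABAb
  sorted[11] = BbABAbBBbaaAAaB$abABAb
  sorted[12] = BbaaAAaB$abABAbBbABAbB
  sorted[13] = aAAaB$abABAbBbABAbBBba
  sorted[14] = aB$abABAbBbABAbBBbaaAA
  sorted[15] = aaAAaB$abABAbBbABAbBBb
  sorted[16] = abABAbBbABAbBBbaaAAaB$
  sorted[17] = bABAbBBbaaAAaB$abABAbB
  sorted[18] = bABAbBbABAbBBbaaAAaB$a
  sorted[19] = bBBbaaAAaB$abABAbBbABA
  sorted[20] = bBbABAbBBbaaAAaB$abABA
  sorted[21] = baaAAaB$abABAbBbABAbBB
sorted[7] = B$abABAbBbABAbBBbaaAAa

Answer: B$abABAbBbABAbBBbaaAAa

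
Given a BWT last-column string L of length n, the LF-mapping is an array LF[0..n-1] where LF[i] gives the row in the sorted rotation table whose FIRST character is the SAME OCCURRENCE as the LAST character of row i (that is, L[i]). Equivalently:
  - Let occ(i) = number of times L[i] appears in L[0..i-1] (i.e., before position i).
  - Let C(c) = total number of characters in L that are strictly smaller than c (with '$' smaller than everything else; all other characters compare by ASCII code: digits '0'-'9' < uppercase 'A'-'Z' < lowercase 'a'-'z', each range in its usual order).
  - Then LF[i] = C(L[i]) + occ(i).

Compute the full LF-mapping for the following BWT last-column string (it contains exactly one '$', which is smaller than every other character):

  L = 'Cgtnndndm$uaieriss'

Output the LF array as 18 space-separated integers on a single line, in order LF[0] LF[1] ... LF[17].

Answer: 1 6 16 10 11 3 12 4 9 0 17 2 7 5 13 8 14 15

Derivation:
Char counts: '$':1, 'C':1, 'a':1, 'd':2, 'e':1, 'g':1, 'i':2, 'm':1, 'n':3, 'r':1, 's':2, 't':1, 'u':1
C (first-col start): C('$')=0, C('C')=1, C('a')=2, C('d')=3, C('e')=5, C('g')=6, C('i')=7, C('m')=9, C('n')=10, C('r')=13, C('s')=14, C('t')=16, C('u')=17
L[0]='C': occ=0, LF[0]=C('C')+0=1+0=1
L[1]='g': occ=0, LF[1]=C('g')+0=6+0=6
L[2]='t': occ=0, LF[2]=C('t')+0=16+0=16
L[3]='n': occ=0, LF[3]=C('n')+0=10+0=10
L[4]='n': occ=1, LF[4]=C('n')+1=10+1=11
L[5]='d': occ=0, LF[5]=C('d')+0=3+0=3
L[6]='n': occ=2, LF[6]=C('n')+2=10+2=12
L[7]='d': occ=1, LF[7]=C('d')+1=3+1=4
L[8]='m': occ=0, LF[8]=C('m')+0=9+0=9
L[9]='$': occ=0, LF[9]=C('$')+0=0+0=0
L[10]='u': occ=0, LF[10]=C('u')+0=17+0=17
L[11]='a': occ=0, LF[11]=C('a')+0=2+0=2
L[12]='i': occ=0, LF[12]=C('i')+0=7+0=7
L[13]='e': occ=0, LF[13]=C('e')+0=5+0=5
L[14]='r': occ=0, LF[14]=C('r')+0=13+0=13
L[15]='i': occ=1, LF[15]=C('i')+1=7+1=8
L[16]='s': occ=0, LF[16]=C('s')+0=14+0=14
L[17]='s': occ=1, LF[17]=C('s')+1=14+1=15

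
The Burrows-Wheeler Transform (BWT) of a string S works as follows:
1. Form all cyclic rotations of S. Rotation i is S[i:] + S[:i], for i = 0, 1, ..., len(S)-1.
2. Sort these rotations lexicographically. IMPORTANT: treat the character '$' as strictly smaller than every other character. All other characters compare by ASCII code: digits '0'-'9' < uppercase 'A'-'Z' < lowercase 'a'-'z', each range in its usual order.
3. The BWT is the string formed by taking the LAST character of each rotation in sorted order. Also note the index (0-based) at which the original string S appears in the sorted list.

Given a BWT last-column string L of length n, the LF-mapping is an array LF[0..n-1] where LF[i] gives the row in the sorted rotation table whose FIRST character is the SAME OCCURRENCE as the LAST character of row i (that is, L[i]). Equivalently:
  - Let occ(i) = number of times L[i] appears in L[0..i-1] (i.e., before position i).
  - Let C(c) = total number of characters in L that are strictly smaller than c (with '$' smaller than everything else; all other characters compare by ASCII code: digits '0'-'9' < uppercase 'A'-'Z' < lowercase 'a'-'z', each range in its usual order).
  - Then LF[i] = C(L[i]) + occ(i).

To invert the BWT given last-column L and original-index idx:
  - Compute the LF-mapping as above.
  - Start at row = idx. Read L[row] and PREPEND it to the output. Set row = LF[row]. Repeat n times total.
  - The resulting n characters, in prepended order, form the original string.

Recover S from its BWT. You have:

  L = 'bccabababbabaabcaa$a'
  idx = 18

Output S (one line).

LF mapping: 10 17 18 1 11 2 12 3 13 14 4 15 5 6 16 19 7 8 0 9
Walk LF starting at row 18, prepending L[row]:
  step 1: row=18, L[18]='$', prepend. Next row=LF[18]=0
  step 2: row=0, L[0]='b', prepend. Next row=LF[0]=10
  step 3: row=10, L[10]='a', prepend. Next row=LF[10]=4
  step 4: row=4, L[4]='b', prepend. Next row=LF[4]=11
  step 5: row=11, L[11]='b', prepend. Next row=LF[11]=15
  step 6: row=15, L[15]='c', prepend. Next row=LF[15]=19
  step 7: row=19, L[19]='a', prepend. Next row=LF[19]=9
  step 8: row=9, L[9]='b', prepend. Next row=LF[9]=14
  step 9: row=14, L[14]='b', prepend. Next row=LF[14]=16
  step 10: row=16, L[16]='a', prepend. Next row=LF[16]=7
  step 11: row=7, L[7]='a', prepend. Next row=LF[7]=3
  step 12: row=3, L[3]='a', prepend. Next row=LF[3]=1
  step 13: row=1, L[1]='c', prepend. Next row=LF[1]=17
  step 14: row=17, L[17]='a', prepend. Next row=LF[17]=8
  step 15: row=8, L[8]='b', prepend. Next row=LF[8]=13
  step 16: row=13, L[13]='a', prepend. Next row=LF[13]=6
  step 17: row=6, L[6]='b', prepend. Next row=LF[6]=12
  step 18: row=12, L[12]='a', prepend. Next row=LF[12]=5
  step 19: row=5, L[5]='a', prepend. Next row=LF[5]=2
  step 20: row=2, L[2]='c', prepend. Next row=LF[2]=18
Reversed output: caababacaaabbacbbab$

Answer: caababacaaabbacbbab$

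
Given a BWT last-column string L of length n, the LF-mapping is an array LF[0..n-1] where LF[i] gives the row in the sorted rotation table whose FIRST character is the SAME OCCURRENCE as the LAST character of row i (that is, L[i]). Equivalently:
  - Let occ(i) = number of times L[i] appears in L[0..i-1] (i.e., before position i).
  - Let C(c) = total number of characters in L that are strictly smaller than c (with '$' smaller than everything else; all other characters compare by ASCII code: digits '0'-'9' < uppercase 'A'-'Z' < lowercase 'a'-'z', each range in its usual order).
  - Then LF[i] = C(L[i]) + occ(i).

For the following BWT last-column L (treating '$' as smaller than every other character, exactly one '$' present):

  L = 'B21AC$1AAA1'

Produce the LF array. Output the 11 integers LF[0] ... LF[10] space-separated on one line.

Answer: 9 4 1 5 10 0 2 6 7 8 3

Derivation:
Char counts: '$':1, '1':3, '2':1, 'A':4, 'B':1, 'C':1
C (first-col start): C('$')=0, C('1')=1, C('2')=4, C('A')=5, C('B')=9, C('C')=10
L[0]='B': occ=0, LF[0]=C('B')+0=9+0=9
L[1]='2': occ=0, LF[1]=C('2')+0=4+0=4
L[2]='1': occ=0, LF[2]=C('1')+0=1+0=1
L[3]='A': occ=0, LF[3]=C('A')+0=5+0=5
L[4]='C': occ=0, LF[4]=C('C')+0=10+0=10
L[5]='$': occ=0, LF[5]=C('$')+0=0+0=0
L[6]='1': occ=1, LF[6]=C('1')+1=1+1=2
L[7]='A': occ=1, LF[7]=C('A')+1=5+1=6
L[8]='A': occ=2, LF[8]=C('A')+2=5+2=7
L[9]='A': occ=3, LF[9]=C('A')+3=5+3=8
L[10]='1': occ=2, LF[10]=C('1')+2=1+2=3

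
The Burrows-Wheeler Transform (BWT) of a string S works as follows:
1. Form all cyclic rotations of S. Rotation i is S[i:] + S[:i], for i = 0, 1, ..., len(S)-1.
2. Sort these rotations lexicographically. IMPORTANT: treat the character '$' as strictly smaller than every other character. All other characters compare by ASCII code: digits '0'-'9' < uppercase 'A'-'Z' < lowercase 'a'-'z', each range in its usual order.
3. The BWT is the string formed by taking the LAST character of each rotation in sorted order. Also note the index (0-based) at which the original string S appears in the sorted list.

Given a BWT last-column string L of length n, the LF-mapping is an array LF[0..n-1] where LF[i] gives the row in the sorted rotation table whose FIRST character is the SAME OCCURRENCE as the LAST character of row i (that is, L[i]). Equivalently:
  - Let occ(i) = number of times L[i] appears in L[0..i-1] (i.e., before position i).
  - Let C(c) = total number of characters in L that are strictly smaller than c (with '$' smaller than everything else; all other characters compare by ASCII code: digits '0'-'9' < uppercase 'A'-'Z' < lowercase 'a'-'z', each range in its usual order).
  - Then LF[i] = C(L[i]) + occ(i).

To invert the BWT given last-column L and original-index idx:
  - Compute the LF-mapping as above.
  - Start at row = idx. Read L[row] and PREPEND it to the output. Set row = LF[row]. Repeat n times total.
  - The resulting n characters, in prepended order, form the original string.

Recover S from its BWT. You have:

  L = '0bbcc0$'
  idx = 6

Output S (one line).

LF mapping: 1 3 4 5 6 2 0
Walk LF starting at row 6, prepending L[row]:
  step 1: row=6, L[6]='$', prepend. Next row=LF[6]=0
  step 2: row=0, L[0]='0', prepend. Next row=LF[0]=1
  step 3: row=1, L[1]='b', prepend. Next row=LF[1]=3
  step 4: row=3, L[3]='c', prepend. Next row=LF[3]=5
  step 5: row=5, L[5]='0', prepend. Next row=LF[5]=2
  step 6: row=2, L[2]='b', prepend. Next row=LF[2]=4
  step 7: row=4, L[4]='c', prepend. Next row=LF[4]=6
Reversed output: cb0cb0$

Answer: cb0cb0$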